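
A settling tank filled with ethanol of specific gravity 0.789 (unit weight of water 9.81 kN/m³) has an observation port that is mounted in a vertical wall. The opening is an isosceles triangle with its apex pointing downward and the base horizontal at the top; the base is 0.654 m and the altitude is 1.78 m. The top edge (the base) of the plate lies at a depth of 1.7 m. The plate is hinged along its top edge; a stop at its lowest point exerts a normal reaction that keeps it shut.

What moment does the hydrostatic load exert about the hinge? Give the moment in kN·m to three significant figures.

γ = 0.789 × 9.81 = 7.74009 kN/m³.
With the apex down, the centroid sits h/3 = 1.78/3 = 0.593333 m below the base (the top edge), so the centroid depth is h_c = 1.7 + 0.593333 = 2.29333 m.
A = ½ × 0.654 × 1.78 = 0.58206 m².
Resultant F = γ·h_c·A = 7.74009 × 2.29333 × 0.58206 = 10.3319 kN.
I_c = b·h³/36 = 0.654 × 1.78³/36 = 0.102455 m⁴.
Centre of pressure: y_p = y_c + I_c/(y_c·A) = 2.29333 + 0.102455/(2.29333 × 0.58206) = 2.29333 + 0.0767536 = 2.37008 m along the plane.
The resultant acts 0.593333 + 0.0767536 = 0.670087 m (along the plate) below the hinge at the top edge, so the moment about the hinge is M = F × 0.670087 = 10.3319 × 0.670087 = 6.92327 kN·m.

M ≈ 6.92 kN·m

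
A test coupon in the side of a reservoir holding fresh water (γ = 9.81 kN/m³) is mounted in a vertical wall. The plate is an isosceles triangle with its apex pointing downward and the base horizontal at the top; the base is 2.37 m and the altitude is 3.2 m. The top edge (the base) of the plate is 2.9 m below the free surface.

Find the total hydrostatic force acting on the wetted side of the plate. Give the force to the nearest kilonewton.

F ≈ 148 kN

γ = 9.81 kN/m³.
With the apex down, the centroid sits h/3 = 3.2/3 = 1.06667 m below the base (the top edge), so the centroid depth is h_c = 2.9 + 1.06667 = 3.96667 m.
A = ½ × 2.37 × 3.2 = 3.792 m².
Resultant F = γ·h_c·A = 9.81 × 3.96667 × 3.792 = 147.558 kN.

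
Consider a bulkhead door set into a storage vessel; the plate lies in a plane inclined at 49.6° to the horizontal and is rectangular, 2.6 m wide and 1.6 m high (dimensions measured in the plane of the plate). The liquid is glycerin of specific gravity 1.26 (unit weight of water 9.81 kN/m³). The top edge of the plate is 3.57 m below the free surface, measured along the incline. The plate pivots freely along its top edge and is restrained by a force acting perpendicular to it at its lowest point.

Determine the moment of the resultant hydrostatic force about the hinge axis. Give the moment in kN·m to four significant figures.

γ = 1.26 × 9.81 = 12.3606 kN/m³.
Let θ = 49.6° be the plate's angle to the horizontal; measure y along the incline from where the plane meets the free surface. Vertical depth h = y·sinθ with sinθ = 0.761538.
The centroid lies 1.6/2 = 0.8 m below the top edge, so y_c = 3.57 + 0.8 = 4.37 m and h_c = 4.37 × 0.761538 = 3.32792 m.
A = 2.6 × 1.6 = 4.16 m².
Resultant F = γ·h_c·A = 12.3606 × 3.32792 × 4.16 = 171.122 kN.
I_c = b·h³/12 = 2.6 × 1.6³/12 = 0.887467 m⁴.
Centre of pressure: y_p = y_c + I_c/(y_c·A) = 4.37 + 0.887467/(4.37 × 4.16) = 4.37 + 0.0488177 = 4.41882 m along the plane.
The resultant acts 0.8 + 0.0488177 = 0.848818 m (along the plate) below the hinge at the top edge, so the moment about the hinge is M = F × 0.848818 = 171.122 × 0.848818 = 145.251 kN·m.

M ≈ 145.3 kN·m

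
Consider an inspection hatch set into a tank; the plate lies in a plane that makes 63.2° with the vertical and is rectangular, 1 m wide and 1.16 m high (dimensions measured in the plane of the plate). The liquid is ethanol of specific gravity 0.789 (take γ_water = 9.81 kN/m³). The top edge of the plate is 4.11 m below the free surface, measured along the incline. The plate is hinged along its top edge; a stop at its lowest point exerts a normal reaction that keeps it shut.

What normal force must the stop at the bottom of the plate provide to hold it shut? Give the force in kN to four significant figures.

γ = 0.789 × 9.81 = 7.74009 kN/m³.
The plate makes 63.2° with the vertical, i.e. θ = 90° − 63.2° = 26.8° to the horizontal. Measuring y along the incline from the free-surface line, vertical depth h = y·sinθ with sinθ = 0.450878.
The centroid lies 1.16/2 = 0.58 m below the top edge, so y_c = 4.11 + 0.58 = 4.69 m and h_c = 4.69 × 0.450878 = 2.11462 m.
A = 1 × 1.16 = 1.16 m².
Resultant F = γ·h_c·A = 7.74009 × 2.11462 × 1.16 = 18.9861 kN.
I_c = b·h³/12 = 1 × 1.16³/12 = 0.130075 m⁴.
Centre of pressure: y_p = y_c + I_c/(y_c·A) = 4.69 + 0.130075/(4.69 × 1.16) = 4.69 + 0.0239091 = 4.71391 m along the plane.
The resultant acts 0.58 + 0.0239091 = 0.603909 m (along the plate) below the hinge at the top edge, so the moment about the hinge is M = F × 0.603909 = 18.9861 × 0.603909 = 11.4659 kN·m.
A normal force at the bottom, 1.16 m from the hinge, must supply this moment: P = 11.4659/1.16 = 9.8844 kN.

P ≈ 9.884 kN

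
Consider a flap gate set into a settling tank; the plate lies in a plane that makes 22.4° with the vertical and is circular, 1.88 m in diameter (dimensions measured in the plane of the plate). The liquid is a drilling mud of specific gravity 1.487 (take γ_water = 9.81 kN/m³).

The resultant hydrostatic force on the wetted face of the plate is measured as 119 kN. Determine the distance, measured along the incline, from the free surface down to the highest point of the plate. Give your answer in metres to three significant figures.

y_top ≈ 2.24 m

γ = 1.487 × 9.81 = 14.58747 kN/m³.
A = π(0.94)² = 2.77591 m².
From F = γ·h_c·A, the centroid depth is h_c = 119/(14.58747 × 2.77591) = 2.93874 m.
The plate makes 22.4° with the vertical, i.e. θ = 90° − 22.4° = 67.6° to the horizontal. Measuring y along the incline from the free-surface line, vertical depth h = y·sinθ with sinθ = 0.924546.
Along the incline, y_c = h_c/sinθ = 2.93874/0.924546 = 3.17858 m.
The centroid is at the centre, 0.94 m below the top of the plate, so the highest point sits at y_top = 3.17858 − 0.94 = 2.23858 m along the incline.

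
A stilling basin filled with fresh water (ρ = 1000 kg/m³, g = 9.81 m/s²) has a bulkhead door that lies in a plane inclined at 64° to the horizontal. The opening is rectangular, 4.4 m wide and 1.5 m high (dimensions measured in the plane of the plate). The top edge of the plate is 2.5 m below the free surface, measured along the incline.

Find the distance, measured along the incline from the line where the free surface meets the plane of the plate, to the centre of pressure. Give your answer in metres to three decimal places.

γ = ρg = 1000 × 9.81 = 9810 N/m³ = 9.81 kN/m³.
Let θ = 64° be the plate's angle to the horizontal; measure y along the incline from where the plane meets the free surface. Vertical depth h = y·sinθ with sinθ = 0.898794.
The centroid lies 1.5/2 = 0.75 m below the top edge, so y_c = 2.5 + 0.75 = 3.25 m and h_c = 3.25 × 0.898794 = 2.92108 m.
A = 4.4 × 1.5 = 6.6 m².
Resultant F = γ·h_c·A = 9.81 × 2.92108 × 6.6 = 189.128 kN.
I_c = b·h³/12 = 4.4 × 1.5³/12 = 1.2375 m⁴.
Centre of pressure: y_p = y_c + I_c/(y_c·A) = 3.25 + 1.2375/(3.25 × 6.6) = 3.25 + 0.0576923 = 3.30769 m along the plane.

y_p = 3.308 m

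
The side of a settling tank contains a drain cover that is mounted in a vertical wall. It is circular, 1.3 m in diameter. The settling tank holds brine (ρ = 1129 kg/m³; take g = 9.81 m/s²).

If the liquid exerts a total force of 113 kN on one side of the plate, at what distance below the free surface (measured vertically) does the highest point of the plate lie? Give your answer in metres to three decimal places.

d_top ≈ 7.037 m

γ = ρg = 1129 × 9.81 / 1000 = 11.07549 kN/m³.
A = π(0.65)² = 1.32732 m².
From F = γ·h_c·A, the centroid depth is h_c = 113/(11.07549 × 1.32732) = 7.6867 m.
The centroid is at the centre, 0.65 m below the top of the plate, so the highest point sits at h_top = 7.6867 − 0.65 = 7.0367 m below the surface.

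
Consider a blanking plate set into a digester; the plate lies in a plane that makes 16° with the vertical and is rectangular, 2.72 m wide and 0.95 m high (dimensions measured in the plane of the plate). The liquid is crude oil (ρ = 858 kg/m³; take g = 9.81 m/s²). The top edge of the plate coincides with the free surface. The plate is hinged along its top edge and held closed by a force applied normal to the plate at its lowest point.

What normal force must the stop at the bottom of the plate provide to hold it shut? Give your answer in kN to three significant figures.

γ = ρg = 858 × 9.81 / 1000 = 8.41698 kN/m³.
The plate makes 16° with the vertical, i.e. θ = 90° − 16° = 74° to the horizontal. Measuring y along the incline from the free-surface line, vertical depth h = y·sinθ with sinθ = 0.961262.
The centroid lies 0.95/2 = 0.475 m below the top edge, so y_c = 0.475 m and h_c = 0.475 × 0.961262 = 0.456599 m.
A = 2.72 × 0.95 = 2.584 m².
Resultant F = γ·h_c·A = 8.41698 × 0.456599 × 2.584 = 9.93079 kN.
I_c = b·h³/12 = 2.72 × 0.95³/12 = 0.194338 m⁴.
Centre of pressure: y_p = y_c + I_c/(y_c·A) = 0.475 + 0.194338/(0.475 × 2.584) = 0.475 + 0.158333 = 0.633333 m along the plane.
The resultant acts 0.475 + 0.158333 = 0.633333 m (along the plate) below the hinge at the top edge, so the moment about the hinge is M = F × 0.633333 = 9.93079 × 0.633333 = 6.2895 kN·m.
A normal force at the bottom, 0.95 m from the hinge, must supply this moment: P = 6.2895/0.95 = 6.62053 kN.

P ≈ 6.62 kN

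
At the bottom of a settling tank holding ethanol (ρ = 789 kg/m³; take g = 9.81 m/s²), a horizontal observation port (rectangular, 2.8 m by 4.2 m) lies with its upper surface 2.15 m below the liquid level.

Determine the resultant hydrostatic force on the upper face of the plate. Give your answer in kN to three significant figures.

F ≈ 196 kN

γ = ρg = 789 × 9.81 / 1000 = 7.74009 kN/m³.
The plate is horizontal, so pressure is uniform at p = γ·h = 7.74009 × 2.15 = 16.6412 kN/m².
A = 2.8 × 4.2 = 11.76 m².
F = p·A = 16.6412 × 11.76 = 195.701 kN.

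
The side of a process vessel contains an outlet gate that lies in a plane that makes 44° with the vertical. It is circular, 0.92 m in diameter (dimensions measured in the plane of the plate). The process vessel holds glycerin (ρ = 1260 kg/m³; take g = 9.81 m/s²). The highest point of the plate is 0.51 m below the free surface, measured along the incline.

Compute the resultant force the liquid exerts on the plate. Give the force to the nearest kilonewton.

F ≈ 6 kN

γ = ρg = 1260 × 9.81 / 1000 = 12.3606 kN/m³.
The plate makes 44° with the vertical, i.e. θ = 90° − 44° = 46° to the horizontal. Measuring y along the incline from the free-surface line, vertical depth h = y·sinθ with sinθ = 0.719340.
The centroid is at the centre, 0.46 m below the top of the plate, so y_c = 0.51 + 0.46 = 0.97 m and h_c = 0.97 × 0.719340 = 0.69776 m.
A = π(0.46)² = 0.664761 m².
Resultant F = γ·h_c·A = 12.3606 × 0.69776 × 0.664761 = 5.73339 kN.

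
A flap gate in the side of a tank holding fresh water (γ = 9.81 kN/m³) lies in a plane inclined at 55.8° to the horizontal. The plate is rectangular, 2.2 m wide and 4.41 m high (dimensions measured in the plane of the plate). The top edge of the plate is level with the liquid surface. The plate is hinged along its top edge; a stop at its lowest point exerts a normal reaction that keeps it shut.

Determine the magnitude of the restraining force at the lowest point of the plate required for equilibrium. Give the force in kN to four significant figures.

P ≈ 115.7 kN

γ = 9.81 kN/m³.
Let θ = 55.8° be the plate's angle to the horizontal; measure y along the incline from where the plane meets the free surface. Vertical depth h = y·sinθ with sinθ = 0.827081.
The centroid lies 4.41/2 = 2.205 m below the top edge, so y_c = 2.205 m and h_c = 2.205 × 0.827081 = 1.82371 m.
A = 2.2 × 4.41 = 9.702 m².
Resultant F = γ·h_c·A = 9.81 × 1.82371 × 9.702 = 173.575 kN.
I_c = b·h³/12 = 2.2 × 4.41³/12 = 15.7238 m⁴.
Centre of pressure: y_p = y_c + I_c/(y_c·A) = 2.205 + 15.7238/(2.205 × 9.702) = 2.205 + 0.735001 = 2.94 m along the plane.
The resultant acts 2.205 + 0.735001 = 2.94 m (along the plate) below the hinge at the top edge, so the moment about the hinge is M = F × 2.94 = 173.575 × 2.94 = 510.31 kN·m.
A normal force at the bottom, 4.41 m from the hinge, must supply this moment: P = 510.31/4.41 = 115.717 kN.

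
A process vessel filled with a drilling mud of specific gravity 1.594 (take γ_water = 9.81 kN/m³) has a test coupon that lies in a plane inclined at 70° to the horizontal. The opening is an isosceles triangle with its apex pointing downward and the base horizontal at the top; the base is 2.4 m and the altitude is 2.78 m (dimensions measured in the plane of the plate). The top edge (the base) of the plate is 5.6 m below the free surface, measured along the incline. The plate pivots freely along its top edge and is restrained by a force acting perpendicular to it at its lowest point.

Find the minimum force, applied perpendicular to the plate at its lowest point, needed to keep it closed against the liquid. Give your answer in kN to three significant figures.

P ≈ 114 kN

γ = 1.594 × 9.81 = 15.63714 kN/m³.
Let θ = 70° be the plate's angle to the horizontal; measure y along the incline from where the plane meets the free surface. Vertical depth h = y·sinθ with sinθ = 0.939693.
With the apex down, the centroid sits h/3 = 2.78/3 = 0.926667 m below the base (the top edge), so y_c = 5.6 + 0.926667 = 6.52667 m and h_c = 6.52667 × 0.939693 = 6.13307 m.
A = ½ × 2.4 × 2.78 = 3.336 m².
Resultant F = γ·h_c·A = 15.63714 × 6.13307 × 3.336 = 319.935 kN.
I_c = b·h³/36 = 2.4 × 2.78³/36 = 1.43233 m⁴.
Centre of pressure: y_p = y_c + I_c/(y_c·A) = 6.52667 + 1.43233/(6.52667 × 3.336) = 6.52667 + 0.0657848 = 6.59245 m along the plane.
The resultant acts 0.926667 + 0.0657848 = 0.992452 m (along the plate) below the hinge at the top edge, so the moment about the hinge is M = F × 0.992452 = 319.935 × 0.992452 = 317.52 kN·m.
A normal force at the bottom, 2.78 m from the hinge, must supply this moment: P = 317.52/2.78 = 114.216 kN.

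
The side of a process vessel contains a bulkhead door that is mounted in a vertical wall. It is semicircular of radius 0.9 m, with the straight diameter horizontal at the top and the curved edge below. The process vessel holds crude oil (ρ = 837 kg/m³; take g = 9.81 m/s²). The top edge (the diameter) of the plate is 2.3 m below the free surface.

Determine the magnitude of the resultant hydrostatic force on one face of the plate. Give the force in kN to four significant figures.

γ = ρg = 837 × 9.81 / 1000 = 8.21097 kN/m³.
The centroid of a semicircle lies 4r/(3π) = 0.381972 m from the diameter, here below the top edge, so the centroid depth is h_c = 2.3 + 0.381972 = 2.68197 m.
A = πr²/2 = π × 0.9²/2 = 1.27235 m².
Resultant F = γ·h_c·A = 8.21097 × 2.68197 × 1.27235 = 28.0192 kN.

F ≈ 28.02 kN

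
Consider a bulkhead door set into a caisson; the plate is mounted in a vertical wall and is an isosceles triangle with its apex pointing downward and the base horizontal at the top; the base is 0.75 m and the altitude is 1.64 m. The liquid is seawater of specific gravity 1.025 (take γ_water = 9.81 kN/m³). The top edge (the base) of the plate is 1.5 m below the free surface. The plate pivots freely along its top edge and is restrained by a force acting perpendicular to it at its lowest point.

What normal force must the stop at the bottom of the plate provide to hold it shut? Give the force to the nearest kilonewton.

P ≈ 5 kN

γ = 1.025 × 9.81 = 10.05525 kN/m³.
With the apex down, the centroid sits h/3 = 1.64/3 = 0.546667 m below the base (the top edge), so the centroid depth is h_c = 1.5 + 0.546667 = 2.04667 m.
A = ½ × 0.75 × 1.64 = 0.615 m².
Resultant F = γ·h_c·A = 10.05525 × 2.04667 × 0.615 = 12.6566 kN.
I_c = b·h³/36 = 0.75 × 1.64³/36 = 0.0918947 m⁴.
Centre of pressure: y_p = y_c + I_c/(y_c·A) = 2.04667 + 0.0918947/(2.04667 × 0.615) = 2.04667 + 0.0730075 = 2.11968 m along the plane.
The resultant acts 0.546667 + 0.0730075 = 0.619675 m (along the plate) below the hinge at the top edge, so the moment about the hinge is M = F × 0.619675 = 12.6566 × 0.619675 = 7.84298 kN·m.
A normal force at the bottom, 1.64 m from the hinge, must supply this moment: P = 7.84298/1.64 = 4.7823 kN.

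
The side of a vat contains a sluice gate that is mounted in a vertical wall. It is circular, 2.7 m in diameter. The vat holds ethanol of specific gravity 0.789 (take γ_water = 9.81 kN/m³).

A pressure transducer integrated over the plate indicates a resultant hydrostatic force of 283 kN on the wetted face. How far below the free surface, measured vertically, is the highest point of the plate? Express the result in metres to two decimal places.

γ = 0.789 × 9.81 = 7.74009 kN/m³.
A = π(1.35)² = 5.72555 m².
From F = γ·h_c·A, the centroid depth is h_c = 283/(7.74009 × 5.72555) = 6.38592 m.
The centroid is at the centre, 1.35 m below the top of the plate, so the highest point sits at h_top = 6.38592 − 1.35 = 5.03592 m below the surface.

d_top ≈ 5.04 m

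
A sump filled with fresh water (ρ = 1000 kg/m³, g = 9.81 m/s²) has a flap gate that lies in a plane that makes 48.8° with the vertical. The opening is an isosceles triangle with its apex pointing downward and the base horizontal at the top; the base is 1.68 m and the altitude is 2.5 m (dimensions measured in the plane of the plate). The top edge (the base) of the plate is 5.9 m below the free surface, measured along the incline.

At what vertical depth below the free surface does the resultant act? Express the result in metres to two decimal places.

h_p = 4.47 m

γ = ρg = 1000 × 9.81 = 9810 N/m³ = 9.81 kN/m³.
The plate makes 48.8° with the vertical, i.e. θ = 90° − 48.8° = 41.2° to the horizontal. Measuring y along the incline from the free-surface line, vertical depth h = y·sinθ with sinθ = 0.658689.
With the apex down, the centroid sits h/3 = 2.5/3 = 0.833333 m below the base (the top edge), so y_c = 5.9 + 0.833333 = 6.73333 m and h_c = 6.73333 × 0.658689 = 4.43517 m.
A = ½ × 1.68 × 2.5 = 2.1 m².
Resultant F = γ·h_c·A = 9.81 × 4.43517 × 2.1 = 91.3689 kN.
I_c = b·h³/36 = 1.68 × 2.5³/36 = 0.729167 m⁴.
Centre of pressure: y_p = y_c + I_c/(y_c·A) = 6.73333 + 0.729167/(6.73333 × 2.1) = 6.73333 + 0.0515677 = 6.7849 m along the plane.
Vertically, h_p = y_p·sinθ = 6.7849 × 0.658689 = 4.46914 m.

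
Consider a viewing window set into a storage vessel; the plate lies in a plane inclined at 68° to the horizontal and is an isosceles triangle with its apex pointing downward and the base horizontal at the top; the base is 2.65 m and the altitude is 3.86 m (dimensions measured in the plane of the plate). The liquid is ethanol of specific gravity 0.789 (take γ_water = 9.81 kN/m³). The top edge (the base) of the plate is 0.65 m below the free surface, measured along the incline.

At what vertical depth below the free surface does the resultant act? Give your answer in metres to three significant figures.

h_p = 2.19 m

γ = 0.789 × 9.81 = 7.74009 kN/m³.
Let θ = 68° be the plate's angle to the horizontal; measure y along the incline from where the plane meets the free surface. Vertical depth h = y·sinθ with sinθ = 0.927184.
With the apex down, the centroid sits h/3 = 3.86/3 = 1.28667 m below the base (the top edge), so y_c = 0.65 + 1.28667 = 1.93667 m and h_c = 1.93667 × 0.927184 = 1.79565 m.
A = ½ × 2.65 × 3.86 = 5.1145 m².
Resultant F = γ·h_c·A = 7.74009 × 1.79565 × 5.1145 = 71.0838 kN.
I_c = b·h³/36 = 2.65 × 3.86³/36 = 4.23356 m⁴.
Centre of pressure: y_p = y_c + I_c/(y_c·A) = 1.93667 + 4.23356/(1.93667 × 5.1145) = 1.93667 + 0.427412 = 2.36408 m along the plane.
Vertically, h_p = y_p·sinθ = 2.36408 × 0.927184 = 2.19194 m.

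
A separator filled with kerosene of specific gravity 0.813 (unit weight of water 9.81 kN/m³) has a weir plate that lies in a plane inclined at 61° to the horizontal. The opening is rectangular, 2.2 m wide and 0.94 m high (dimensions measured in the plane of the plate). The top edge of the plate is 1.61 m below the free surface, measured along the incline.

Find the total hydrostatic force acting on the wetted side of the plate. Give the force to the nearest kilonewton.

γ = 0.813 × 9.81 = 7.97553 kN/m³.
Let θ = 61° be the plate's angle to the horizontal; measure y along the incline from where the plane meets the free surface. Vertical depth h = y·sinθ with sinθ = 0.874620.
The centroid lies 0.94/2 = 0.47 m below the top edge, so y_c = 1.61 + 0.47 = 2.08 m and h_c = 2.08 × 0.874620 = 1.81921 m.
A = 2.2 × 0.94 = 2.068 m².
Resultant F = γ·h_c·A = 7.97553 × 1.81921 × 2.068 = 30.005 kN.

F ≈ 30 kN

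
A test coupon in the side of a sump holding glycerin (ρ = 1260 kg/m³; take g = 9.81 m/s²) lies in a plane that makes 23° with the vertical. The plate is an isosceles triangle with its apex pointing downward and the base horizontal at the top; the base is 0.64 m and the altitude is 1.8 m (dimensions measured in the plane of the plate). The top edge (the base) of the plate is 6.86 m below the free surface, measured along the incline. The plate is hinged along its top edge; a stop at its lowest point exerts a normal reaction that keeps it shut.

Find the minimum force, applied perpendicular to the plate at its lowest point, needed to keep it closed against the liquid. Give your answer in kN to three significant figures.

P ≈ 17.0 kN

γ = ρg = 1260 × 9.81 / 1000 = 12.3606 kN/m³.
The plate makes 23° with the vertical, i.e. θ = 90° − 23° = 67° to the horizontal. Measuring y along the incline from the free-surface line, vertical depth h = y·sinθ with sinθ = 0.920505.
With the apex down, the centroid sits h/3 = 1.8/3 = 0.6 m below the base (the top edge), so y_c = 6.86 + 0.6 = 7.46 m and h_c = 7.46 × 0.920505 = 6.86697 m.
A = ½ × 0.64 × 1.8 = 0.576 m².
Resultant F = γ·h_c·A = 12.3606 × 6.86697 × 0.576 = 48.8908 kN.
I_c = b·h³/36 = 0.64 × 1.8³/36 = 0.10368 m⁴.
Centre of pressure: y_p = y_c + I_c/(y_c·A) = 7.46 + 0.10368/(7.46 × 0.576) = 7.46 + 0.0241287 = 7.48413 m along the plane.
The resultant acts 0.6 + 0.0241287 = 0.624129 m (along the plate) below the hinge at the top edge, so the moment about the hinge is M = F × 0.624129 = 48.8908 × 0.624129 = 30.5142 kN·m.
A normal force at the bottom, 1.8 m from the hinge, must supply this moment: P = 30.5142/1.8 = 16.9523 kN.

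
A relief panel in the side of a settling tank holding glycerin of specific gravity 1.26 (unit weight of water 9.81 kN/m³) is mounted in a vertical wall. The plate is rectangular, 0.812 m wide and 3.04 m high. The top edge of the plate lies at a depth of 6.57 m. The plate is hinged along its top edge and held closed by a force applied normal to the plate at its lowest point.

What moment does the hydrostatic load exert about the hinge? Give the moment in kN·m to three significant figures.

γ = 1.26 × 9.81 = 12.3606 kN/m³.
The centroid lies 3.04/2 = 1.52 m below the top edge, so the centroid depth is h_c = 6.57 + 1.52 = 8.09 m.
A = 0.812 × 3.04 = 2.46848 m².
Resultant F = γ·h_c·A = 12.3606 × 8.09 × 2.46848 = 246.841 kN.
I_c = b·h³/12 = 0.812 × 3.04³/12 = 1.90106 m⁴.
Centre of pressure: y_p = y_c + I_c/(y_c·A) = 8.09 + 1.90106/(8.09 × 2.46848) = 8.09 + 0.0951958 = 8.1852 m along the plane.
The resultant acts 1.52 + 0.0951958 = 1.6152 m (along the plate) below the hinge at the top edge, so the moment about the hinge is M = F × 1.6152 = 246.841 × 1.6152 = 398.698 kN·m.

M ≈ 399 kN·m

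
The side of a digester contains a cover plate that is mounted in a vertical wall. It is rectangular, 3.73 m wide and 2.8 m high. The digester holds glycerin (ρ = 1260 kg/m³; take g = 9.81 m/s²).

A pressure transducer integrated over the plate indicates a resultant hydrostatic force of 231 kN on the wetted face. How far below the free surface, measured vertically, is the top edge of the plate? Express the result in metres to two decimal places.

γ = ρg = 1260 × 9.81 / 1000 = 12.3606 kN/m³.
A = 3.73 × 2.8 = 10.444 m².
From F = γ·h_c·A, the centroid depth is h_c = 231/(12.3606 × 10.444) = 1.78939 m.
The centroid lies 2.8/2 = 1.4 m below the top edge, so the top edge sits at h_top = 1.78939 − 1.4 = 0.38939 m below the surface.

d_top ≈ 0.39 m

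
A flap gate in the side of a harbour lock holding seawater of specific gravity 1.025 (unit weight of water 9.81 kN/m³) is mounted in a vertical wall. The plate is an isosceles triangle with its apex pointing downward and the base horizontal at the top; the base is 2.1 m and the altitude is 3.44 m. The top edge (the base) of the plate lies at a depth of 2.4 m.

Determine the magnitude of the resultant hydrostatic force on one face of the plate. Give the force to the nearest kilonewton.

γ = 1.025 × 9.81 = 10.05525 kN/m³.
With the apex down, the centroid sits h/3 = 3.44/3 = 1.14667 m below the base (the top edge), so the centroid depth is h_c = 2.4 + 1.14667 = 3.54667 m.
A = ½ × 2.1 × 3.44 = 3.612 m².
Resultant F = γ·h_c·A = 10.05525 × 3.54667 × 3.612 = 128.814 kN.

F ≈ 129 kN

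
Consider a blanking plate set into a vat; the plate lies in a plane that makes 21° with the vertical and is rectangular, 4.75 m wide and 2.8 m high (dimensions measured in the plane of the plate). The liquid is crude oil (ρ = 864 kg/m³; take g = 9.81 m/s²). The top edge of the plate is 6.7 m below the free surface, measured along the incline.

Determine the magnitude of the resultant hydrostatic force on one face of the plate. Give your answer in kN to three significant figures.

F ≈ 852 kN

γ = ρg = 864 × 9.81 / 1000 = 8.47584 kN/m³.
The plate makes 21° with the vertical, i.e. θ = 90° − 21° = 69° to the horizontal. Measuring y along the incline from the free-surface line, vertical depth h = y·sinθ with sinθ = 0.933580.
The centroid lies 2.8/2 = 1.4 m below the top edge, so y_c = 6.7 + 1.4 = 8.1 m and h_c = 8.1 × 0.933580 = 7.562 m.
A = 4.75 × 2.8 = 13.3 m².
Resultant F = γ·h_c·A = 8.47584 × 7.562 × 13.3 = 852.454 kN.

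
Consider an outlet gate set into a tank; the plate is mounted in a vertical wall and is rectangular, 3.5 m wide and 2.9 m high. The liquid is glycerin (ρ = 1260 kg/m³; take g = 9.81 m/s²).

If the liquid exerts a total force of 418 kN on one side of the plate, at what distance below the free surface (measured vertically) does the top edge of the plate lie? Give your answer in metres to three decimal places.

d_top ≈ 1.882 m

γ = ρg = 1260 × 9.81 / 1000 = 12.3606 kN/m³.
A = 3.5 × 2.9 = 10.15 m².
From F = γ·h_c·A, the centroid depth is h_c = 418/(12.3606 × 10.15) = 3.33174 m.
The centroid lies 2.9/2 = 1.45 m below the top edge, so the top edge sits at h_top = 3.33174 − 1.45 = 1.88174 m below the surface.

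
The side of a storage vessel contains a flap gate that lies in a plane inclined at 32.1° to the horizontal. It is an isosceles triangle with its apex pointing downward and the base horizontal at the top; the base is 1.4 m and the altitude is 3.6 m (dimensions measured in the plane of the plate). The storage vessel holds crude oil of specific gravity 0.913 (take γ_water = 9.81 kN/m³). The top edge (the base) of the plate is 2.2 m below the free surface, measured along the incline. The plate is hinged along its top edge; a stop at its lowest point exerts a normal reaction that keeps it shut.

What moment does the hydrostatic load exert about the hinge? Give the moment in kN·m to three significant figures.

γ = 0.913 × 9.81 = 8.95653 kN/m³.
Let θ = 32.1° be the plate's angle to the horizontal; measure y along the incline from where the plane meets the free surface. Vertical depth h = y·sinθ with sinθ = 0.531399.
With the apex down, the centroid sits h/3 = 3.6/3 = 1.2 m below the base (the top edge), so y_c = 2.2 + 1.2 = 3.4 m and h_c = 3.4 × 0.531399 = 1.80676 m.
A = ½ × 1.4 × 3.6 = 2.52 m².
Resultant F = γ·h_c·A = 8.95653 × 1.80676 × 2.52 = 40.7794 kN.
I_c = b·h³/36 = 1.4 × 3.6³/36 = 1.8144 m⁴.
Centre of pressure: y_p = y_c + I_c/(y_c·A) = 3.4 + 1.8144/(3.4 × 2.52) = 3.4 + 0.211765 = 3.61177 m along the plane.
The resultant acts 1.2 + 0.211765 = 1.41176 m (along the plate) below the hinge at the top edge, so the moment about the hinge is M = F × 1.41176 = 40.7794 × 1.41176 = 57.5707 kN·m.

M ≈ 57.6 kN·m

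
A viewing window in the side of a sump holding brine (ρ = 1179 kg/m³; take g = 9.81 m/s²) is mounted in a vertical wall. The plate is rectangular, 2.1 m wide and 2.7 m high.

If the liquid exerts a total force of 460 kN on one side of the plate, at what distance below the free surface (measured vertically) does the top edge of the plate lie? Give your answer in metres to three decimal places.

d_top ≈ 5.664 m

γ = ρg = 1179 × 9.81 / 1000 = 11.56599 kN/m³.
A = 2.1 × 2.7 = 5.67 m².
From F = γ·h_c·A, the centroid depth is h_c = 460/(11.56599 × 5.67) = 7.01442 m.
The centroid lies 2.7/2 = 1.35 m below the top edge, so the top edge sits at h_top = 7.01442 − 1.35 = 5.66442 m below the surface.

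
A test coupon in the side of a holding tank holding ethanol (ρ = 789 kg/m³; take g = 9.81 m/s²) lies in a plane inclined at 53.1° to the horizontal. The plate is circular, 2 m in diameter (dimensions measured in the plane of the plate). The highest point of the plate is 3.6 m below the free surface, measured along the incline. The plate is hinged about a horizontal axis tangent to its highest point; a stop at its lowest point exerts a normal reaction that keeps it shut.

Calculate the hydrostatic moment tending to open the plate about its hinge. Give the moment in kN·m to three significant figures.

γ = ρg = 789 × 9.81 / 1000 = 7.74009 kN/m³.
Let θ = 53.1° be the plate's angle to the horizontal; measure y along the incline from where the plane meets the free surface. Vertical depth h = y·sinθ with sinθ = 0.799685.
The centroid is at the centre, 1 m below the top of the plate, so y_c = 3.6 + 1 = 4.6 m and h_c = 4.6 × 0.799685 = 3.67855 m.
A = π(1)² = 3.14159 m².
Resultant F = γ·h_c·A = 7.74009 × 3.67855 × 3.14159 = 89.4483 kN.
I_c = πr⁴/4 = π × 1⁴/4 = 0.785398 m⁴.
Centre of pressure: y_p = y_c + I_c/(y_c·A) = 4.6 + 0.785398/(4.6 × 3.14159) = 4.6 + 0.0543479 = 4.65435 m along the plane.
The resultant acts 1 + 0.0543479 = 1.05435 m (along the plate) below the hinge at the top edge, so the moment about the hinge is M = F × 1.05435 = 89.4483 × 1.05435 = 94.3098 kN·m.

M ≈ 94.3 kN·m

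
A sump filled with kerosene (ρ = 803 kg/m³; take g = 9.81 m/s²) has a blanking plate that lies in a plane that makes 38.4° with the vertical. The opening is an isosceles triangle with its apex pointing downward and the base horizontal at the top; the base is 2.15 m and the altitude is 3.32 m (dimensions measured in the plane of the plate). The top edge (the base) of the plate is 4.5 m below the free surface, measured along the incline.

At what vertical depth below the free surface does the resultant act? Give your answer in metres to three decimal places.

γ = ρg = 803 × 9.81 / 1000 = 7.87743 kN/m³.
The plate makes 38.4° with the vertical, i.e. θ = 90° − 38.4° = 51.6° to the horizontal. Measuring y along the incline from the free-surface line, vertical depth h = y·sinθ with sinθ = 0.783693.
With the apex down, the centroid sits h/3 = 3.32/3 = 1.10667 m below the base (the top edge), so y_c = 4.5 + 1.10667 = 5.60667 m and h_c = 5.60667 × 0.783693 = 4.39391 m.
A = ½ × 2.15 × 3.32 = 3.569 m².
Resultant F = γ·h_c·A = 7.87743 × 4.39391 × 3.569 = 123.533 kN.
I_c = b·h³/36 = 2.15 × 3.32³/36 = 2.1855 m⁴.
Centre of pressure: y_p = y_c + I_c/(y_c·A) = 5.60667 + 2.1855/(5.60667 × 3.569) = 5.60667 + 0.109219 = 5.71589 m along the plane.
Vertically, h_p = y_p·sinθ = 5.71589 × 0.783693 = 4.4795 m.

h_p = 4.480 m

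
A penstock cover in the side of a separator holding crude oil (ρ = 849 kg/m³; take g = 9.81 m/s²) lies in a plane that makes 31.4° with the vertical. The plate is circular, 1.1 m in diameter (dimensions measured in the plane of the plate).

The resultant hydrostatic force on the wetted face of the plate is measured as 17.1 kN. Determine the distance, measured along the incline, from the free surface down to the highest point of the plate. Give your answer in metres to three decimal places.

γ = ρg = 849 × 9.81 / 1000 = 8.32869 kN/m³.
A = π(0.55)² = 0.950332 m².
From F = γ·h_c·A, the centroid depth is h_c = 17.1/(8.32869 × 0.950332) = 2.16045 m.
The plate makes 31.4° with the vertical, i.e. θ = 90° − 31.4° = 58.6° to the horizontal. Measuring y along the incline from the free-surface line, vertical depth h = y·sinθ with sinθ = 0.853551.
Along the incline, y_c = h_c/sinθ = 2.16045/0.853551 = 2.53113 m.
The centroid is at the centre, 0.55 m below the top of the plate, so the highest point sits at y_top = 2.53113 − 0.55 = 1.98113 m along the incline.

y_top ≈ 1.981 m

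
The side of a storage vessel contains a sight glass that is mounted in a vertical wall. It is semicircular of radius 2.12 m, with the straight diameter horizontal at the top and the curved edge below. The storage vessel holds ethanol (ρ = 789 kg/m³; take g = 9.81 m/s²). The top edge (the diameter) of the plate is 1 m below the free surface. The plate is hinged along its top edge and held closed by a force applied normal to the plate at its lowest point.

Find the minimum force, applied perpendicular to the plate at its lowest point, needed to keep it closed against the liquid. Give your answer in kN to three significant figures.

γ = ρg = 789 × 9.81 / 1000 = 7.74009 kN/m³.
The centroid of a semicircle lies 4r/(3π) = 0.899756 m from the diameter, here below the top edge, so the centroid depth is h_c = 1 + 0.899756 = 1.89976 m.
A = πr²/2 = π × 2.12²/2 = 7.05979 m².
Resultant F = γ·h_c·A = 7.74009 × 1.89976 × 7.05979 = 103.809 kN.
I_c = (π/8 − 8/(9π))·r⁴ = 0.109757 × 2.12⁴ = 2.21705 m⁴.
Centre of pressure: y_p = y_c + I_c/(y_c·A) = 1.89976 + 2.21705/(1.89976 × 7.05979) = 1.89976 + 0.165305 = 2.06506 m along the plane.
The resultant acts 0.899756 + 0.165305 = 1.06506 m (along the plate) below the hinge at the top edge, so the moment about the hinge is M = F × 1.06506 = 103.809 × 1.06506 = 110.563 kN·m.
A normal force at the bottom, 2.12 m from the hinge, must supply this moment: P = 110.563/2.12 = 52.1524 kN.

P ≈ 52.2 kN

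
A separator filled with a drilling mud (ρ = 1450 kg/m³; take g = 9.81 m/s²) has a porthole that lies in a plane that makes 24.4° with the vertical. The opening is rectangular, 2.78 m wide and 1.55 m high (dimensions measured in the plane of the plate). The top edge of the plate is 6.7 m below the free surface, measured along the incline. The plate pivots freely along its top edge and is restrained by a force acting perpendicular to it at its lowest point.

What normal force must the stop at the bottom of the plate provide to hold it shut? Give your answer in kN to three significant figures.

P ≈ 216 kN

γ = ρg = 1450 × 9.81 / 1000 = 14.2245 kN/m³.
The plate makes 24.4° with the vertical, i.e. θ = 90° − 24.4° = 65.6° to the horizontal. Measuring y along the incline from the free-surface line, vertical depth h = y·sinθ with sinθ = 0.910684.
The centroid lies 1.55/2 = 0.775 m below the top edge, so y_c = 6.7 + 0.775 = 7.475 m and h_c = 7.475 × 0.910684 = 6.80736 m.
A = 2.78 × 1.55 = 4.309 m².
Resultant F = γ·h_c·A = 14.2245 × 6.80736 × 4.309 = 417.246 kN.
I_c = b·h³/12 = 2.78 × 1.55³/12 = 0.862698 m⁴.
Centre of pressure: y_p = y_c + I_c/(y_c·A) = 7.475 + 0.862698/(7.475 × 4.309) = 7.475 + 0.0267837 = 7.50178 m along the plane.
The resultant acts 0.775 + 0.0267837 = 0.801784 m (along the plate) below the hinge at the top edge, so the moment about the hinge is M = F × 0.801784 = 417.246 × 0.801784 = 334.541 kN·m.
A normal force at the bottom, 1.55 m from the hinge, must supply this moment: P = 334.541/1.55 = 215.833 kN.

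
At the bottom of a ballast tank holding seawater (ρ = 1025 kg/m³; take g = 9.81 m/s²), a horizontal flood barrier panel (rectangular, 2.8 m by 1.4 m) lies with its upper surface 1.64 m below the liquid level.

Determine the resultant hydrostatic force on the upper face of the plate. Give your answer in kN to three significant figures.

γ = ρg = 1025 × 9.81 / 1000 = 10.05525 kN/m³.
The plate is horizontal, so pressure is uniform at p = γ·h = 10.05525 × 1.64 = 16.4906 kN/m².
A = 2.8 × 1.4 = 3.92 m².
F = p·A = 16.4906 × 3.92 = 64.6432 kN.

F ≈ 64.6 kN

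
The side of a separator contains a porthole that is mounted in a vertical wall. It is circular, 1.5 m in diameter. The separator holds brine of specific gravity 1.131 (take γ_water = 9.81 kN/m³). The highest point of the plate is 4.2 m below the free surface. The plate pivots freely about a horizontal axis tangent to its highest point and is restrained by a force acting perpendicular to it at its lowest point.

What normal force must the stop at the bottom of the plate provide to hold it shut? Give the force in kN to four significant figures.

γ = 1.131 × 9.81 = 11.09511 kN/m³.
The centroid is at the centre, 0.75 m below the top of the plate, so the centroid depth is h_c = 4.2 + 0.75 = 4.95 m.
A = π(0.75)² = 1.76715 m².
Resultant F = γ·h_c·A = 11.09511 × 4.95 × 1.76715 = 97.0533 kN.
I_c = πr⁴/4 = π × 0.75⁴/4 = 0.248505 m⁴.
Centre of pressure: y_p = y_c + I_c/(y_c·A) = 4.95 + 0.248505/(4.95 × 1.76715) = 4.95 + 0.028409 = 4.97841 m along the plane.
The resultant acts 0.75 + 0.028409 = 0.778409 m (along the plate) below the hinge at the top edge, so the moment about the hinge is M = F × 0.778409 = 97.0533 × 0.778409 = 75.5472 kN·m.
A normal force at the bottom, 1.5 m from the hinge, must supply this moment: P = 75.5472/1.5 = 50.3648 kN.

P ≈ 50.36 kN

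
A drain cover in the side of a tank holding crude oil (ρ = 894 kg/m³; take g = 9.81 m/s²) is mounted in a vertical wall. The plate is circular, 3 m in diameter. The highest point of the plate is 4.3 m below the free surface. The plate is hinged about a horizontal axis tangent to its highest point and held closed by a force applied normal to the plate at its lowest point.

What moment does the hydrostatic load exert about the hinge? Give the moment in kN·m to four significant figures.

γ = ρg = 894 × 9.81 / 1000 = 8.77014 kN/m³.
The centroid is at the centre, 1.5 m below the top of the plate, so the centroid depth is h_c = 4.3 + 1.5 = 5.8 m.
A = π(1.5)² = 7.06858 m².
Resultant F = γ·h_c·A = 8.77014 × 5.8 × 7.06858 = 359.556 kN.
I_c = πr⁴/4 = π × 1.5⁴/4 = 3.97608 m⁴.
Centre of pressure: y_p = y_c + I_c/(y_c·A) = 5.8 + 3.97608/(5.8 × 7.06858) = 5.8 + 0.0969829 = 5.89698 m along the plane.
The resultant acts 1.5 + 0.0969829 = 1.59698 m (along the plate) below the hinge at the top edge, so the moment about the hinge is M = F × 1.59698 = 359.556 × 1.59698 = 574.204 kN·m.

M ≈ 574.2 kN·m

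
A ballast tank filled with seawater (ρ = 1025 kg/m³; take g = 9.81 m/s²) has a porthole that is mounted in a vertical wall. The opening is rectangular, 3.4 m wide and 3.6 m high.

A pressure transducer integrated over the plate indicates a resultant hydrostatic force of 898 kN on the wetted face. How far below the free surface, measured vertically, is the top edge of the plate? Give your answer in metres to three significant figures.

γ = ρg = 1025 × 9.81 / 1000 = 10.05525 kN/m³.
A = 3.4 × 3.6 = 12.24 m².
From F = γ·h_c·A, the centroid depth is h_c = 898/(10.05525 × 12.24) = 7.29629 m.
The centroid lies 3.6/2 = 1.8 m below the top edge, so the top edge sits at h_top = 7.29629 − 1.8 = 5.49629 m below the surface.

d_top ≈ 5.50 m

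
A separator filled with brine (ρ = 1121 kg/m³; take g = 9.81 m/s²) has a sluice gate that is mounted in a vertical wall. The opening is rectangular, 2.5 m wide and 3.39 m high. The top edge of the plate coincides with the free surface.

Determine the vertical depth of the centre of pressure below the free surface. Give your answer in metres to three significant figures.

h_p = 2.26 m

γ = ρg = 1121 × 9.81 / 1000 = 10.99701 kN/m³.
The centroid lies 3.39/2 = 1.695 m below the top edge, so the centroid depth is h_c = 1.695 m.
A = 2.5 × 3.39 = 8.475 m².
Resultant F = γ·h_c·A = 10.99701 × 1.695 × 8.475 = 157.973 kN.
I_c = b·h³/12 = 2.5 × 3.39³/12 = 8.1163 m⁴.
Centre of pressure: y_p = y_c + I_c/(y_c·A) = 1.695 + 8.1163/(1.695 × 8.475) = 1.695 + 0.565 = 2.26 m along the plane.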